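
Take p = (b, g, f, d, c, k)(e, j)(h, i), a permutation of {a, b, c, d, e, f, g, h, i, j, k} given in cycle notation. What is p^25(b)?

b lies in the 6-cycle (b, g, f, d, c, k).
Powers repeat with period 6 on this cycle, and 25 mod 6 = 1, so p^25(b) = p^1(b).
Advancing 1 step from b: b → g.

g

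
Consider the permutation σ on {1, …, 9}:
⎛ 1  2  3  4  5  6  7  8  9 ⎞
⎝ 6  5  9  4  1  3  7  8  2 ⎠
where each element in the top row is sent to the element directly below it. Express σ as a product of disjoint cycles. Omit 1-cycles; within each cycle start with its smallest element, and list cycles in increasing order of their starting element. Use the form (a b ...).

(1 6 3 9 2 5)

Start at 1 and follow images: 1 → 6 → 3 → 9 → 2 → 5 → 1, giving the cycle (1 6 3 9 2 5).
Repeating from the next unused element and collecting all non-trivial cycles gives (1 6 3 9 2 5).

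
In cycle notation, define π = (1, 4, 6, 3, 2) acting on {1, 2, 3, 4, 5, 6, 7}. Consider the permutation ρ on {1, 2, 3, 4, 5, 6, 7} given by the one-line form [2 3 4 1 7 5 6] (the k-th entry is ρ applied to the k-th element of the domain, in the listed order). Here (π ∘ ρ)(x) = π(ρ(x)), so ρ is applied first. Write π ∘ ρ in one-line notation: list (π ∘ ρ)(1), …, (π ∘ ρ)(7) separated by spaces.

For each element, apply ρ then π: 1 → 2 → 1; 2 → 3 → 2; 3 → 4 → 6; 4 → 1 → 4; 5 → 7 → 7; 6 → 5 → 5; 7 → 6 → 3.
So π ∘ ρ in one-line form is 1 2 6 4 7 5 3.

1 2 6 4 7 5 3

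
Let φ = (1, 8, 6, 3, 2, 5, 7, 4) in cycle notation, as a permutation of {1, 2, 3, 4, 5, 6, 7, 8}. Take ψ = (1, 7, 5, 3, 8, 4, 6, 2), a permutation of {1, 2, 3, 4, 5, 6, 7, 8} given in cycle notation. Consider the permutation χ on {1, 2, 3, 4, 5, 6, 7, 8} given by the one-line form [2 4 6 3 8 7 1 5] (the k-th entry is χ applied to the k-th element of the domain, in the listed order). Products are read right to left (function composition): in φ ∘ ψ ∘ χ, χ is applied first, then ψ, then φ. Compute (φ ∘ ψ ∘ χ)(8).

2

Apply the permutations in order: χ(8) = 5, then ψ(5) = 3, then φ(3) = 2. So (φ ∘ ψ ∘ χ)(8) = 2.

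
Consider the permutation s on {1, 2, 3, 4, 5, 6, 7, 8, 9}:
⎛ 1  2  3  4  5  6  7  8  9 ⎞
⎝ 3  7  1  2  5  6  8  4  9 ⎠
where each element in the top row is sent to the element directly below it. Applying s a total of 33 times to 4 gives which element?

Tracing 4 → 2 → … returns to 4 after 4 steps, so 4 lies in a 4-cycle (2, 7, 8, 4).
Powers repeat with period 4 on this cycle, and 33 mod 4 = 1, so s^33(4) = s^1(4).
Advancing 1 step from 4: 4 → 2.

2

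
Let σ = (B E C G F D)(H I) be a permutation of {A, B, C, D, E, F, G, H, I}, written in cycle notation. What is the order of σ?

The cycle type of σ is (6, 2, 1).
Since disjoint cycles commute, ord(σ) = lcm(6, 2) = 6.

6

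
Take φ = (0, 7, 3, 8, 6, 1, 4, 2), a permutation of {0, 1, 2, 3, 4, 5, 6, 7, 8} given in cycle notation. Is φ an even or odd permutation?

odd

The cycle lengths are 8, 1.
A cycle of length ℓ contributes ℓ−1 transpositions, so φ is a product of 7 transpositions — odd.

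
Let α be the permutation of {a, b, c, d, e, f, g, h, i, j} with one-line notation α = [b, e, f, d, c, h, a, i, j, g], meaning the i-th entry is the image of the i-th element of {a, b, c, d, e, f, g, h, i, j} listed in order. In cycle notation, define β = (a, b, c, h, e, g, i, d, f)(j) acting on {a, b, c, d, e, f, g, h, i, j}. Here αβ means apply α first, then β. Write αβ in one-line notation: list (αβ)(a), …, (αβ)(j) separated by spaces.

c g a f h e b d j i

For each element, apply α then β: a → b → c; b → e → g; c → f → a; d → d → f; e → c → h; f → h → e; g → a → b; h → i → d; i → j → j; j → g → i.
So αβ in one-line form is c g a f h e b d j i.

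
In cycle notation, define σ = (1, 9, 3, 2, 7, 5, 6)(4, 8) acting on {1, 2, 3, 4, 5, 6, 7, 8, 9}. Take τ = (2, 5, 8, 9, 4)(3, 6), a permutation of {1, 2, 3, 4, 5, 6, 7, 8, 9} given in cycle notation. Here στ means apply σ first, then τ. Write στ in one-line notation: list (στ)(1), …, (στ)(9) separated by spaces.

For each element, apply σ then τ: 1 → 9 → 4; 2 → 7 → 7; 3 → 2 → 5; 4 → 8 → 9; 5 → 6 → 3; 6 → 1 → 1; 7 → 5 → 8; 8 → 4 → 2; 9 → 3 → 6.
Collecting the images, στ = [4 7 5 9 3 1 8 2 6].

4 7 5 9 3 1 8 2 6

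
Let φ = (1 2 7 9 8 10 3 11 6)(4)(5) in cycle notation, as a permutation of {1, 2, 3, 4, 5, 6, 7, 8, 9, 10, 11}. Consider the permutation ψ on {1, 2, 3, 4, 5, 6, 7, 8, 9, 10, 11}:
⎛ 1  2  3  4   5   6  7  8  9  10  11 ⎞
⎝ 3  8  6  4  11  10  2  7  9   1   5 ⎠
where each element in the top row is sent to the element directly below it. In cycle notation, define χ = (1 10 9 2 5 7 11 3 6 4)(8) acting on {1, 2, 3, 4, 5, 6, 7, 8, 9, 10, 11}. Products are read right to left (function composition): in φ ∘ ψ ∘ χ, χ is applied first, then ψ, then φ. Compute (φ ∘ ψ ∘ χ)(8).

(φ ∘ ψ ∘ χ)(8) = φ(ψ(χ(8))). χ(8) = 8, then ψ(8) = 7, then φ(7) = 9, so the result is 9.

9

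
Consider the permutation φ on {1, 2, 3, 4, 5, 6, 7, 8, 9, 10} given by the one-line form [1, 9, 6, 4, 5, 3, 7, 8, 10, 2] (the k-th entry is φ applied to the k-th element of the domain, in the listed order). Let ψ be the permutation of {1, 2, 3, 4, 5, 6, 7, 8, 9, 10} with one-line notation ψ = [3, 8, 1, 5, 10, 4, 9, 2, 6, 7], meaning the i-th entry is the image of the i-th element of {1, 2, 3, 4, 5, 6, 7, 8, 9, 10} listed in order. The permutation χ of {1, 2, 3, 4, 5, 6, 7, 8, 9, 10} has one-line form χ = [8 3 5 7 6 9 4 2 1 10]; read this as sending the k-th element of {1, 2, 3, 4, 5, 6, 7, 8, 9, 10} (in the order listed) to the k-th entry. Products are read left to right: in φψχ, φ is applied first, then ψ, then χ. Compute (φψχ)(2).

9

Chase 2: φ(2) = 9; ψ(9) = 6; χ(6) = 9. Hence (φψχ)(2) = 9.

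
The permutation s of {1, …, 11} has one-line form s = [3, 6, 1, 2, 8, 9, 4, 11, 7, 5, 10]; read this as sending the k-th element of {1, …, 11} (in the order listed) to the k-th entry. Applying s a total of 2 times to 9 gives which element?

4

Tracing 9 → 7 → … returns to 9 after 5 steps, so 9 lies in a 5-cycle (2, 6, 9, 7, 4).
Advancing 2 steps from 9: 9 → 7 → 4.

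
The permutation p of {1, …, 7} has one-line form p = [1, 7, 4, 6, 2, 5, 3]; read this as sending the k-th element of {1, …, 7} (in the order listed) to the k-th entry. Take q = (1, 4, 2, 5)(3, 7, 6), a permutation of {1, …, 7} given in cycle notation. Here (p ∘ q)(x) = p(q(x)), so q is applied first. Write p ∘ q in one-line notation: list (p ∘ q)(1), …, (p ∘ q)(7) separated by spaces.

6 2 3 7 1 4 5

(p ∘ q)(x) = p(q(x)). Computing each image: p(q(1)) = p(4) = 6, p(q(2)) = p(5) = 2, p(q(3)) = p(7) = 3, p(q(4)) = p(2) = 7, p(q(5)) = p(1) = 1, p(q(6)) = p(3) = 4, p(q(7)) = p(6) = 5.
Hence p ∘ q = [6 2 3 7 1 4 5].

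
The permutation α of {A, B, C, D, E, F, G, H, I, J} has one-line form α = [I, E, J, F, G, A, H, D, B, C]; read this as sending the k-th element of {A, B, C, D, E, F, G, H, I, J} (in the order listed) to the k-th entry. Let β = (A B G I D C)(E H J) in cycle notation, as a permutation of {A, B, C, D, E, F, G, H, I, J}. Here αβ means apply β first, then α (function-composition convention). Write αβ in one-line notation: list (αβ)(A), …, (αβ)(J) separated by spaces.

E H I J D A B C F G

(αβ)(x) = α(β(x)). Computing each image: α(β(A)) = α(B) = E, α(β(B)) = α(G) = H, α(β(C)) = α(A) = I, α(β(D)) = α(C) = J, α(β(E)) = α(H) = D, α(β(F)) = α(F) = A, α(β(G)) = α(I) = B, α(β(H)) = α(J) = C, α(β(I)) = α(D) = F, α(β(J)) = α(E) = G.
Hence αβ = [E H I J D A B C F G].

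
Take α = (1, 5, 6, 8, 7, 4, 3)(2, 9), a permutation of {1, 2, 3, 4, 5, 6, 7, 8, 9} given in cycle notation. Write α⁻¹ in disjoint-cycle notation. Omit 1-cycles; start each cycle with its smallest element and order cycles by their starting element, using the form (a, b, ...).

If α sends a → b within a cycle, α⁻¹ sends b → a; equivalently, reverse each cycle.
Reversing each cycle of α and rotating so the smallest element leads gives (1, 3, 4, 7, 8, 6, 5)(2, 9).

(1, 3, 4, 7, 8, 6, 5)(2, 9)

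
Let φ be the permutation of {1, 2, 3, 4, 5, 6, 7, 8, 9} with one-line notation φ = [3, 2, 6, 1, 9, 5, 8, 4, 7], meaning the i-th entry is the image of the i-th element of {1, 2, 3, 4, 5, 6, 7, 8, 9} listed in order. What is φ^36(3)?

7

Tracing 3 → 6 → … returns to 3 after 8 steps, so 3 lies in an 8-cycle (1, 3, 6, 5, 9, 7, 8, 4).
On an 8-cycle, φ^8 is the identity, so φ^36 = φ^4 there (36 ≡ 4 mod 8).
Stepping 4 places around the cycle: 3 → 6 → 5 → 9 → 7.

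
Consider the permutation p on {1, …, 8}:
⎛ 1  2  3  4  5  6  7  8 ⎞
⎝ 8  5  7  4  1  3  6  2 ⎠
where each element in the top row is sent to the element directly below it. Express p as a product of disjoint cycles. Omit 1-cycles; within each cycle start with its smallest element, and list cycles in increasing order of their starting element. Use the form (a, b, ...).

(1, 8, 2, 5)(3, 7, 6)

Iterating p from 1 gives 1 → 8 → 2 → 5 → 1; that is the 4-cycle (1, 8, 2, 5).
Continuing from each remaining unvisited element yields (1, 8, 2, 5)(3, 7, 6).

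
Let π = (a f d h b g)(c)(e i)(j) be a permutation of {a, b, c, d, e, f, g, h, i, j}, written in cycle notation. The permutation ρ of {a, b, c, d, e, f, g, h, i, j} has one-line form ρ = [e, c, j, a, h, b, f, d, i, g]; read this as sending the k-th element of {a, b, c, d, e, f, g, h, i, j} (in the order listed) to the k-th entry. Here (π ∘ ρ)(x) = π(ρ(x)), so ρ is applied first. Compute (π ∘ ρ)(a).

(π ∘ ρ)(a) = π(ρ(a)). ρ(a) = e, then π(e) = i. So (π ∘ ρ)(a) = i.

i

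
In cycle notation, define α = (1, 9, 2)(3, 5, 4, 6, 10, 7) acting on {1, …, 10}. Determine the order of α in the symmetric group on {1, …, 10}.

The cycle type of α is (6, 3, 1).
The order is lcm(6, 3) = 6.

6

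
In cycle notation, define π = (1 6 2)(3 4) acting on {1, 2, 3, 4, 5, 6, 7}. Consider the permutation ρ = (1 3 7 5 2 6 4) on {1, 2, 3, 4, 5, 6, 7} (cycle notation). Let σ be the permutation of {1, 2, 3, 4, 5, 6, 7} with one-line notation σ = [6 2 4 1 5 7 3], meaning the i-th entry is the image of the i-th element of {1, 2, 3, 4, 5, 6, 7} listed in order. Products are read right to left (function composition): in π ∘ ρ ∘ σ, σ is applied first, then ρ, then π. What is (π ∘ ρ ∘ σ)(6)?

Apply the permutations in order: σ(6) = 7, then ρ(7) = 5, then π(5) = 5. So (π ∘ ρ ∘ σ)(6) = 5.

5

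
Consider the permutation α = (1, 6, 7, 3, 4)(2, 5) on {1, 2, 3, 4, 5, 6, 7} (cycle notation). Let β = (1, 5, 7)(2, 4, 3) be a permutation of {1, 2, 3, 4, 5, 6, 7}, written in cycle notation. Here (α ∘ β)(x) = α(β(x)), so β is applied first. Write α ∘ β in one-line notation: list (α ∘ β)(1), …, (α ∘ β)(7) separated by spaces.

For each element, apply β then α: 1 → 5 → 2; 2 → 4 → 1; 3 → 2 → 5; 4 → 3 → 4; 5 → 7 → 3; 6 → 6 → 7; 7 → 1 → 6.
So α ∘ β in one-line form is 2 1 5 4 3 7 6.

2 1 5 4 3 7 6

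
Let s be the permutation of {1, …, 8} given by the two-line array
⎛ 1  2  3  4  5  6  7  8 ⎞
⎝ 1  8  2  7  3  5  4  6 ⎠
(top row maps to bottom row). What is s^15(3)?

Tracing 3 → 2 → … returns to 3 after 5 steps, so 3 lies in a 5-cycle (2 8 6 5 3).
Powers repeat with period 5 on this cycle, and 15 mod 5 = 0, so s^15(3) = s^0(3).
So s^15(3) = 3.

3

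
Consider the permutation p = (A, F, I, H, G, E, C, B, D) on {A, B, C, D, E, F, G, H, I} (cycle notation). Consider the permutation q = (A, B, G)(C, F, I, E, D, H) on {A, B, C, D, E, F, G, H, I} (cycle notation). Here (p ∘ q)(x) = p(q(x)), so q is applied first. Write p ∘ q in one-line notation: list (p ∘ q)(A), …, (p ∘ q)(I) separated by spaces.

D E I G A H F B C

For each element, apply q then p: A → B → D; B → G → E; C → F → I; D → H → G; E → D → A; F → I → H; G → A → F; H → C → B; I → E → C.
So p ∘ q in one-line form is D E I G A H F B C.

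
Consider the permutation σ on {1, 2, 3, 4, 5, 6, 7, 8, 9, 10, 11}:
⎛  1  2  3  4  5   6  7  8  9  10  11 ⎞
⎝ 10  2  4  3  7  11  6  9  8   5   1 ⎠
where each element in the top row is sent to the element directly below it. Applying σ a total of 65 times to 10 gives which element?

1

Tracing 10 → 5 → … returns to 10 after 6 steps, so 10 lies in a 6-cycle (1, 10, 5, 7, 6, 11).
On a 6-cycle, σ^6 is the identity, so σ^65 = σ^5 there (65 ≡ 5 mod 6).
Stepping 5 places around the cycle: 10 → 5 → 7 → 6 → 11 → 1.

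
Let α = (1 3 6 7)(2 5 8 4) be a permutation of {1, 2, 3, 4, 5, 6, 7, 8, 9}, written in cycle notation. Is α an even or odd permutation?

The cycle lengths are 4, 4, 1.
A cycle of length ℓ contributes ℓ−1 transpositions, so α is a product of 3 + 3 = 6 transpositions — even.

even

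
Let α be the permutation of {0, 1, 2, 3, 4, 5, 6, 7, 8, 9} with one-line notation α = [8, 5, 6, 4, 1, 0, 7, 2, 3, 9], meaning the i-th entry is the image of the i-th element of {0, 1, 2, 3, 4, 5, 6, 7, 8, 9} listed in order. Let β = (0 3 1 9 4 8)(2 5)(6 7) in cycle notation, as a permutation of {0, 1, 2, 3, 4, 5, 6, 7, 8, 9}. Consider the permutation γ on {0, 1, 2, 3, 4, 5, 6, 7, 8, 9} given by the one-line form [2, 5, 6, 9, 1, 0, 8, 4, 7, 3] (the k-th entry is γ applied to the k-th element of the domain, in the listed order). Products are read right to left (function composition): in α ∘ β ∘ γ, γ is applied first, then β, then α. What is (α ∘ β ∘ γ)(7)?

Apply the permutations in order: γ(7) = 4, then β(4) = 8, then α(8) = 3. So (α ∘ β ∘ γ)(7) = 3.

3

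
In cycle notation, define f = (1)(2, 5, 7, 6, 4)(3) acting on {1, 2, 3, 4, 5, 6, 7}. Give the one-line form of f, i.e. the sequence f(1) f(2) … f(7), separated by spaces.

Image by image: 1↦1, 2↦5, 3↦3, 4↦2, 5↦7, 6↦4, 7↦6.
Listing these in domain order gives 1 5 3 2 7 4 6.

1 5 3 2 7 4 6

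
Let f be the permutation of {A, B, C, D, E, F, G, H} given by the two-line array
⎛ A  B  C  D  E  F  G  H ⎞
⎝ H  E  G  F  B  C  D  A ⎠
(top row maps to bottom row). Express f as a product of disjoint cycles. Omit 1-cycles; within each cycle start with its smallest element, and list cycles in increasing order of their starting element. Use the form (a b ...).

Start at A and follow images: A → H → A, giving the cycle (A H).
Repeating from the next unused element and collecting all non-trivial cycles gives (A H)(B E)(C G D F).

(A H)(B E)(C G D F)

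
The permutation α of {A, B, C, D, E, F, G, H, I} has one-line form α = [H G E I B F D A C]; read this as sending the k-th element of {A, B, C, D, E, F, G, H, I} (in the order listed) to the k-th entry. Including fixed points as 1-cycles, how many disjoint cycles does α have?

3

The cycle decomposition is (A, H)(B, G, D, I, C, E)(F), which has 3 cycles (counting 1-cycles).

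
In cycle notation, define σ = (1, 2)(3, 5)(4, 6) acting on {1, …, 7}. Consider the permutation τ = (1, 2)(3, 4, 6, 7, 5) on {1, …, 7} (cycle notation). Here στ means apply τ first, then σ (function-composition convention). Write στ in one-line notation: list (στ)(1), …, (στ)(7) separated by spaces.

(στ)(x) = σ(τ(x)). Computing each image: σ(τ(1)) = σ(2) = 1, σ(τ(2)) = σ(1) = 2, σ(τ(3)) = σ(4) = 6, σ(τ(4)) = σ(6) = 4, σ(τ(5)) = σ(3) = 5, σ(τ(6)) = σ(7) = 7, σ(τ(7)) = σ(5) = 3.
Hence στ = [1 2 6 4 5 7 3].

1 2 6 4 5 7 3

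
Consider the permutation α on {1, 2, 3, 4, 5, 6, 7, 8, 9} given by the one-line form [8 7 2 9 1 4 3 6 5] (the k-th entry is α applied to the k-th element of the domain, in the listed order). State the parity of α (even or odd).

odd

In disjoint-cycle form the cycle lengths are 6, 3.
A cycle is odd iff its length is even; α has 1 even-length cycle, so sgn(α) = (−1)^1 and α is odd.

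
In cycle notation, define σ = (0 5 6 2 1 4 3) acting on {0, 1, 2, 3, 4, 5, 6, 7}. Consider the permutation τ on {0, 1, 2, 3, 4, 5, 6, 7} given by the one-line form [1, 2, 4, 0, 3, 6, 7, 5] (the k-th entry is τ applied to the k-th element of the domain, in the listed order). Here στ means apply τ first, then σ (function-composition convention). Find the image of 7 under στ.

6

τ(7) = 5, then σ(5) = 6; composing gives (στ)(7) = 6.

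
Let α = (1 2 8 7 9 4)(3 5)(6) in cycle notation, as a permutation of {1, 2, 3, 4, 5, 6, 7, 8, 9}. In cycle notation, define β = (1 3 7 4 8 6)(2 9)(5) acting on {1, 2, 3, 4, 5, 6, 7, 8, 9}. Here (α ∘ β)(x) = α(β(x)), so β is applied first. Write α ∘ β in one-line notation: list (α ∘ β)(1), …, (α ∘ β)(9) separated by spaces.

For each element, apply β then α: 1 → 3 → 5; 2 → 9 → 4; 3 → 7 → 9; 4 → 8 → 7; 5 → 5 → 3; 6 → 1 → 2; 7 → 4 → 1; 8 → 6 → 6; 9 → 2 → 8.
Collecting the images, α ∘ β = [5 4 9 7 3 2 1 6 8].

5 4 9 7 3 2 1 6 8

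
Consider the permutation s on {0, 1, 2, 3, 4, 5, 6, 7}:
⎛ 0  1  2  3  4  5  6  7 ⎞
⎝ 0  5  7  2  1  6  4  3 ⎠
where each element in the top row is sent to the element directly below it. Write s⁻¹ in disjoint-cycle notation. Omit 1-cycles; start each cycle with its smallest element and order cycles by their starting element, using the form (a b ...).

The cycle decomposition of s is (1 5 6 4)(2 7 3).
The inverse reverses every cycle; in canonical form, s⁻¹ = (1 4 6 5)(2 3 7).

(1 4 6 5)(2 3 7)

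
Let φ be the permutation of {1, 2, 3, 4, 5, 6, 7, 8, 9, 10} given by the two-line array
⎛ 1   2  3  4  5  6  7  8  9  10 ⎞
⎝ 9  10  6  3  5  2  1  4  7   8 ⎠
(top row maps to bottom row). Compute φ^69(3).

10

Tracing 3 → 6 → … returns to 3 after 6 steps, so 3 lies in a 6-cycle (2, 10, 8, 4, 3, 6).
On a 6-cycle, φ^6 is the identity, so φ^69 = φ^3 there (69 ≡ 3 mod 6).
Stepping 3 places around the cycle: 3 → 6 → 2 → 10.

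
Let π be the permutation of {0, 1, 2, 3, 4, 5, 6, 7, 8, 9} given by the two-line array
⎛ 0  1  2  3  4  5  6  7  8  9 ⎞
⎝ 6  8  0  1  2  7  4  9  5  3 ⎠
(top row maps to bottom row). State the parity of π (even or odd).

even

In disjoint-cycle form the cycle lengths are 6, 4.
A cycle of length ℓ contributes ℓ−1 transpositions, so π is a product of 5 + 3 = 8 transpositions — even.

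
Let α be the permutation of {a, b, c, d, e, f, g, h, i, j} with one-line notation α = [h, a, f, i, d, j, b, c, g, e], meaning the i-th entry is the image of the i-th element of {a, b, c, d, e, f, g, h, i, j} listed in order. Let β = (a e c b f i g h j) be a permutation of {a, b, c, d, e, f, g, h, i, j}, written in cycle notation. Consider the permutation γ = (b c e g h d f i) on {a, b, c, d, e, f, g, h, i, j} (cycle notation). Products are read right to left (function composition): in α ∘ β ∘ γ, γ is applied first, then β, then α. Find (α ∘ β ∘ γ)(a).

d

Apply the permutations in order: γ(a) = a, then β(a) = e, then α(e) = d. So (α ∘ β ∘ γ)(a) = d.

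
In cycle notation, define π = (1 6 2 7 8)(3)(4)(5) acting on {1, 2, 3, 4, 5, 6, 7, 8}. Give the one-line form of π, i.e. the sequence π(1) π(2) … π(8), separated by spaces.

Image by image: 1→6, 2→7, 3→3, 4→4, 5→5, 6→2, 7→8, 8→1.
So the one-line form is 6 7 3 4 5 2 8 1.

6 7 3 4 5 2 8 1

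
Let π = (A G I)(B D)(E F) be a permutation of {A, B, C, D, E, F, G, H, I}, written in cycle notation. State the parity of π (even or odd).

even

The cycle lengths are 3, 2, 2, 1, 1.
A cycle is odd iff its length is even; π has 2 even-length cycles, so sgn(π) = (−1)^2 and π is even.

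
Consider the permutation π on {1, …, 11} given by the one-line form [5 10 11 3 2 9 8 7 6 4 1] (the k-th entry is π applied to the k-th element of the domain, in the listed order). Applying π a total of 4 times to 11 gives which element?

10

Tracing 11 → 1 → … returns to 11 after 7 steps, so 11 lies in a 7-cycle (1 5 2 10 4 3 11).
Advancing 4 steps from 11: 11 → 1 → 5 → 2 → 10.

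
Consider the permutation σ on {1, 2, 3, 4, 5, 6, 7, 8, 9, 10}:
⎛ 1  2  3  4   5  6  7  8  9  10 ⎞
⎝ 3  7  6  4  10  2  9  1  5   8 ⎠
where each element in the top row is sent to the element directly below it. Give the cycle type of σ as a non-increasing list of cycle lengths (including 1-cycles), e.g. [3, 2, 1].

The disjoint cycles are (1, 3, 6, 2, 7, 9, 5, 10, 8)(4), with lengths 9, 1 in non-increasing order.

[9, 1]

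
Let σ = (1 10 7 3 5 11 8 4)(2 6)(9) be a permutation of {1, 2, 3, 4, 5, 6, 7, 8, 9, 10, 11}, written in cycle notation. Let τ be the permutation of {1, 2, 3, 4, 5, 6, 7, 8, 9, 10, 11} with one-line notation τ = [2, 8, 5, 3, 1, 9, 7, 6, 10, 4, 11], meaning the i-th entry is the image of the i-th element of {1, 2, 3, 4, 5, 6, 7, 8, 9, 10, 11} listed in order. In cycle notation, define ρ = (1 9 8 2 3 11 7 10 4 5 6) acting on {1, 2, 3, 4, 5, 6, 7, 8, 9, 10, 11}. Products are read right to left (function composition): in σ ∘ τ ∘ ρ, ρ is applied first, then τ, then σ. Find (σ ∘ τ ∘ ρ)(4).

10

(σ ∘ τ ∘ ρ)(4) = σ(τ(ρ(4))). ρ(4) = 5, then τ(5) = 1, then σ(1) = 10, so the result is 10.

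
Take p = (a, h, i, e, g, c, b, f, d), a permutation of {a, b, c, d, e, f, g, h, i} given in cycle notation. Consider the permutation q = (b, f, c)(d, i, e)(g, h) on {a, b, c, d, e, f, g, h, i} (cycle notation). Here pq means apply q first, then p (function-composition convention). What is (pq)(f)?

q(f) = c, then p(c) = b; composing gives (pq)(f) = b.

b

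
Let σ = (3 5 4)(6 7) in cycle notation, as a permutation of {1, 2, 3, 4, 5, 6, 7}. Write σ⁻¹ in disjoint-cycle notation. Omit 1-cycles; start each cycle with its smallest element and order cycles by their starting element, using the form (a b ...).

If σ sends a → b within a cycle, σ⁻¹ sends b → a; equivalently, reverse each cycle.
After reversing and putting each cycle's least element first, σ⁻¹ = (3 4 5)(6 7).

(3 4 5)(6 7)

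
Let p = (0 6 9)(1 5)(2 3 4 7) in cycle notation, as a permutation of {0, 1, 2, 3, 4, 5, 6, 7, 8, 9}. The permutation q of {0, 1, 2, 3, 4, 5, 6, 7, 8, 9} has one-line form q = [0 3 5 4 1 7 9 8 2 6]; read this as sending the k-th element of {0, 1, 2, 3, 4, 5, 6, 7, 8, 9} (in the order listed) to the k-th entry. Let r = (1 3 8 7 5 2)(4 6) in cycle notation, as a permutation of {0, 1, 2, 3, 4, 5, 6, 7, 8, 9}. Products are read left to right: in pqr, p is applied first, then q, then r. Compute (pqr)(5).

(pqr)(5) = r(q(p(5))). p(5) = 1, then q(1) = 3, then r(3) = 8, so the result is 8.

8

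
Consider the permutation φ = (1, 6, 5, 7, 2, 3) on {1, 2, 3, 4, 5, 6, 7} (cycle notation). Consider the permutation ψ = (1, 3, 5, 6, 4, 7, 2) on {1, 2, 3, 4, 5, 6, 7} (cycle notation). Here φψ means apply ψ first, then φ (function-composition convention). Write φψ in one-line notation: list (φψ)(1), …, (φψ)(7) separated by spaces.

1 6 7 2 5 4 3

(φψ)(x) = φ(ψ(x)). Computing each image: φ(ψ(1)) = φ(3) = 1, φ(ψ(2)) = φ(1) = 6, φ(ψ(3)) = φ(5) = 7, φ(ψ(4)) = φ(7) = 2, φ(ψ(5)) = φ(6) = 5, φ(ψ(6)) = φ(4) = 4, φ(ψ(7)) = φ(2) = 3.
Hence φψ = [1 6 7 2 5 4 3].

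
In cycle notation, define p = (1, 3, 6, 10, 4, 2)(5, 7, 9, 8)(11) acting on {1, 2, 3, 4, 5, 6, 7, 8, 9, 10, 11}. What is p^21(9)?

8

9 lies in the 4-cycle (5, 7, 9, 8).
On a 4-cycle, p^4 is the identity, so p^21 = p^1 there (21 ≡ 1 mod 4).
Advancing 1 step from 9: 9 → 8.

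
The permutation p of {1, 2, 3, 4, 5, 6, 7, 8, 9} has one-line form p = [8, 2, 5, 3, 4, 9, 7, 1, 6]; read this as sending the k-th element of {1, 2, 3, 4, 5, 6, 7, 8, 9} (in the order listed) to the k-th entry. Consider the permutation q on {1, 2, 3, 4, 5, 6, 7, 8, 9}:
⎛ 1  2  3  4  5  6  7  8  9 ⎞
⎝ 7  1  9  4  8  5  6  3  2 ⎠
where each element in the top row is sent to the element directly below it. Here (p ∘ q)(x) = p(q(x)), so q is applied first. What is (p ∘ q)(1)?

First apply q: q(1) = 7, then p(7) = 7. Thus (p ∘ q)(1) = 7.

7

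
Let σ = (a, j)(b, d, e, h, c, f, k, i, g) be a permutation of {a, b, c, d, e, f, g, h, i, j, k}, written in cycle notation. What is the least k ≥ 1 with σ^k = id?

18

The disjoint cycles have lengths 9, 2.
The order of σ is the least common multiple of its cycle lengths: lcm(9, 2) = 18.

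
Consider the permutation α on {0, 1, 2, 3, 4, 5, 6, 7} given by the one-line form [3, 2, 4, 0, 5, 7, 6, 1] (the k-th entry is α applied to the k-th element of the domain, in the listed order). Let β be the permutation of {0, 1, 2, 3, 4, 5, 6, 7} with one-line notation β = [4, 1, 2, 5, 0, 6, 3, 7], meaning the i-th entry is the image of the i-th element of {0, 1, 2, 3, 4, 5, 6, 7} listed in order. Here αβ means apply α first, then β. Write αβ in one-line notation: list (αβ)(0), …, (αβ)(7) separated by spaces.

For each element, apply α then β: 0 → 3 → 5; 1 → 2 → 2; 2 → 4 → 0; 3 → 0 → 4; 4 → 5 → 6; 5 → 7 → 7; 6 → 6 → 3; 7 → 1 → 1.
So αβ in one-line form is 5 2 0 4 6 7 3 1.

5 2 0 4 6 7 3 1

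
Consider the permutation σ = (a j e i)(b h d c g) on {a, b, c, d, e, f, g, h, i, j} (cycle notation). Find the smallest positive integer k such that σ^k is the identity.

The disjoint cycles have lengths 5, 4, 1.
The order of σ is the least common multiple of its cycle lengths: lcm(5, 4) = 20.

20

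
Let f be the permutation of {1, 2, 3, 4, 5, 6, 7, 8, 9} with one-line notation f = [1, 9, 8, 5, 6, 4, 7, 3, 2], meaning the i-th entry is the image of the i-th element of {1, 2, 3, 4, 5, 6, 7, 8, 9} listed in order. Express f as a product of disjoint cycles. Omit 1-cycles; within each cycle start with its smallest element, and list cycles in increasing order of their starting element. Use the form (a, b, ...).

Start at 2 and follow images: 2 → 9 → 2, giving the cycle (2, 9).
Continuing from each remaining unvisited element yields (2, 9)(3, 8)(4, 5, 6).

(2, 9)(3, 8)(4, 5, 6)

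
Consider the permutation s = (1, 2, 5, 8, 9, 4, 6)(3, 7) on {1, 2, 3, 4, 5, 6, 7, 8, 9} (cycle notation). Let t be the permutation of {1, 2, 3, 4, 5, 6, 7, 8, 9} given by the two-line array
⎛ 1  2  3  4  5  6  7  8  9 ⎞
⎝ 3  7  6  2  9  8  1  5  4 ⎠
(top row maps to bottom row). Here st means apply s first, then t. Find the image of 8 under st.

(st)(8) = t(s(8)). s(8) = 9, then t(9) = 4. So (st)(8) = 4.

4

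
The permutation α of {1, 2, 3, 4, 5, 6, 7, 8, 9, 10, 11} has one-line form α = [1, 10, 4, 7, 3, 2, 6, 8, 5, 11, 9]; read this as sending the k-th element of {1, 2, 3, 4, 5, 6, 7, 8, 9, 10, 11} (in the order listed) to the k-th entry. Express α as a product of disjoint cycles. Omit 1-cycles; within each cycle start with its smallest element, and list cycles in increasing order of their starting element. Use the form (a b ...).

(2 10 11 9 5 3 4 7 6)

From 2: 2 → 10 → 11 → 9 → 5 → 3 → 4 → 7 → 6 → 2, closing the cycle (2 10 11 9 5 3 4 7 6).
Continuing from each remaining unvisited element yields (2 10 11 9 5 3 4 7 6).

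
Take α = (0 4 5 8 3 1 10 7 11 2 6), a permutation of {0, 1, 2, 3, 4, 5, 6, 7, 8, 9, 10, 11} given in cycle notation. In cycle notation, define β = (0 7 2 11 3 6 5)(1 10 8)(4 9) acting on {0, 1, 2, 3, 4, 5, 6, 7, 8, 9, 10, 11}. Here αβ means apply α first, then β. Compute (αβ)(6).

First apply α: α(6) = 0, then β(0) = 7. Thus (αβ)(6) = 7.

7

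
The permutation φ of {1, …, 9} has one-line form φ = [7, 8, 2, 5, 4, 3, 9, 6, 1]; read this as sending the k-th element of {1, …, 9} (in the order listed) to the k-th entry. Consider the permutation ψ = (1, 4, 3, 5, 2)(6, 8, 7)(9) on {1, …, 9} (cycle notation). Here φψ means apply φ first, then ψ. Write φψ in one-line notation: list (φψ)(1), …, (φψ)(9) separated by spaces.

For each element, apply φ then ψ: 1 → 7 → 6; 2 → 8 → 7; 3 → 2 → 1; 4 → 5 → 2; 5 → 4 → 3; 6 → 3 → 5; 7 → 9 → 9; 8 → 6 → 8; 9 → 1 → 4.
So φψ in one-line form is 6 7 1 2 3 5 9 8 4.

6 7 1 2 3 5 9 8 4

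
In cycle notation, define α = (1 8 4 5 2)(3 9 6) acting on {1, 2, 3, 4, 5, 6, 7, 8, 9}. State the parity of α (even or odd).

even

The cycle lengths are 5, 3, 1.
A cycle is odd iff its length is even; α has 0 even-length cycles, so sgn(α) = (−1)^0 and α is even.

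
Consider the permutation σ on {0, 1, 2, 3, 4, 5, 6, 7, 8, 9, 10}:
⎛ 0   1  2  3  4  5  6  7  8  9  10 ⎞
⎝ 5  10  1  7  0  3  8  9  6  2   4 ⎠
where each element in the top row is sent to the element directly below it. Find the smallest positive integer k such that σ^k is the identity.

Writing σ as disjoint cycles, the cycle lengths are 9, 2.
Since disjoint cycles commute, ord(σ) = lcm(9, 2) = 18.

18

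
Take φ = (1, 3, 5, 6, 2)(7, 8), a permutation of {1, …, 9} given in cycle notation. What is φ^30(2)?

2

2 lies in the 5-cycle (1, 3, 5, 6, 2).
Since the cycle has length 5, φ^30 acts on it the same as φ^0 (30 mod 5 = 0).
So φ^30(2) = 2.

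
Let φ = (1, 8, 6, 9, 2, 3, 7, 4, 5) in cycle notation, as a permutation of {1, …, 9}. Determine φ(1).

1 appears in (1, 8, 6, 9, 2, 3, 7, 4, 5); the next entry (wrapping around) is 8.

8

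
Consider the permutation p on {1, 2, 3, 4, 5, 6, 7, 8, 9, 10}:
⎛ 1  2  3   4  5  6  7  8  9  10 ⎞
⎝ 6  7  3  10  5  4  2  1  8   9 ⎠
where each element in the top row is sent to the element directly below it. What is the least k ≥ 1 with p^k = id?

6

Decomposing into disjoint cycles gives cycle lengths 6, 2, 1, 1.
The order is lcm(6, 2) = 6.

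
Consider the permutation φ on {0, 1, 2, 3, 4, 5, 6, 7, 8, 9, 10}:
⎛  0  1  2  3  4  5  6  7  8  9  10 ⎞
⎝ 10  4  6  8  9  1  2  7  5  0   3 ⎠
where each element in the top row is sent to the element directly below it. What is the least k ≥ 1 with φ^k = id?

8

Decomposing into disjoint cycles gives cycle lengths 8, 2, 1.
Since disjoint cycles commute, ord(φ) = lcm(8, 2) = 8.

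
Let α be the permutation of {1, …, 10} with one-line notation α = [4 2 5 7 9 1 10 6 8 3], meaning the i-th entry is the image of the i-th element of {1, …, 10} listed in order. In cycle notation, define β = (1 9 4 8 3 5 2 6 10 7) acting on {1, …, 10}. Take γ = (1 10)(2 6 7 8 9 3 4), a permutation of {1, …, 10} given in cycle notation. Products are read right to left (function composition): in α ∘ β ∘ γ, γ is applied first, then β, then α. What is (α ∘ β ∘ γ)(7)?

Chase 7: γ(7) = 8; β(8) = 3; α(3) = 5. Hence (α ∘ β ∘ γ)(7) = 5.

5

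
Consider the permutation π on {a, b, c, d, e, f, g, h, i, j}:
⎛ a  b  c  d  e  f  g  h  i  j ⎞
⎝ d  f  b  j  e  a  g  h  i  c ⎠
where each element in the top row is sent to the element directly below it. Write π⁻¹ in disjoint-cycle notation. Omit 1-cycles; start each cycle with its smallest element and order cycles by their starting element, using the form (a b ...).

(a f b c j d)

First write π in disjoint cycles: (a d j c b f).
Reversing each cycle (and rotating so the smallest element leads) gives π⁻¹ = (a f b c j d).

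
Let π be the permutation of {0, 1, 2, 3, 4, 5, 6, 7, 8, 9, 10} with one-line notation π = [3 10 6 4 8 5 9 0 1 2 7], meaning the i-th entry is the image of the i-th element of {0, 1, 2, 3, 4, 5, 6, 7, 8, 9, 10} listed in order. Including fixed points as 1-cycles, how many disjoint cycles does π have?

3

The cycle decomposition is (0, 3, 4, 8, 1, 10, 7)(2, 6, 9)(5), which has 3 cycles (counting 1-cycles).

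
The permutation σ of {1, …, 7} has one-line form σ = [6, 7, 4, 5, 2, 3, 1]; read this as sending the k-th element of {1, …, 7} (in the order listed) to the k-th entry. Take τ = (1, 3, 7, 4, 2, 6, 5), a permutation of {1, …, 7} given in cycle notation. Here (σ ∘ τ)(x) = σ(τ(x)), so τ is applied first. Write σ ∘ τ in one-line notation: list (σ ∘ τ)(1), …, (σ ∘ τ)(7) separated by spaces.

4 3 1 7 6 2 5

(σ ∘ τ)(x) = σ(τ(x)). Computing each image: σ(τ(1)) = σ(3) = 4, σ(τ(2)) = σ(6) = 3, σ(τ(3)) = σ(7) = 1, σ(τ(4)) = σ(2) = 7, σ(τ(5)) = σ(1) = 6, σ(τ(6)) = σ(5) = 2, σ(τ(7)) = σ(4) = 5.
Hence σ ∘ τ = [4 3 1 7 6 2 5].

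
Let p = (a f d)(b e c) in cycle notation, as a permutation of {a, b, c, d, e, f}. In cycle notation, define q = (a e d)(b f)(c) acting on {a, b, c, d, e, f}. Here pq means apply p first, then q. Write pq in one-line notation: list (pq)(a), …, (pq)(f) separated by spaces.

b d f e c a

(pq)(x) = q(p(x)). Computing each image: q(p(a)) = q(f) = b, q(p(b)) = q(e) = d, q(p(c)) = q(b) = f, q(p(d)) = q(a) = e, q(p(e)) = q(c) = c, q(p(f)) = q(d) = a.
Hence pq = [b d f e c a].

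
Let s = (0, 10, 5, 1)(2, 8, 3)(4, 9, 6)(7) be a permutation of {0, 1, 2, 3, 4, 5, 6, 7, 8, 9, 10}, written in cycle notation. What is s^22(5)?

0

5 lies in the 4-cycle (0, 10, 5, 1).
Since the cycle has length 4, s^22 acts on it the same as s^2 (22 mod 4 = 2).
Stepping 2 places around the cycle: 5 → 1 → 0.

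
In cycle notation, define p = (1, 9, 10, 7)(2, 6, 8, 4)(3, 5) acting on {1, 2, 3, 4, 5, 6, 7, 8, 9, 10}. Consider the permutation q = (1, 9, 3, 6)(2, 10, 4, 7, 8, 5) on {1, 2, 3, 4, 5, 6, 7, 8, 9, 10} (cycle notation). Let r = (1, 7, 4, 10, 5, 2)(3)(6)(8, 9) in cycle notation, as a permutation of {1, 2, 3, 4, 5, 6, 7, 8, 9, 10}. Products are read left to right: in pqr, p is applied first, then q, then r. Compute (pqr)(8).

(pqr)(8) = r(q(p(8))). p(8) = 4, then q(4) = 7, then r(7) = 4, so the result is 4.

4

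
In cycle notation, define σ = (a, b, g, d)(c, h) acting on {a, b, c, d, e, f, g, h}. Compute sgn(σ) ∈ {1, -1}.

1

The cycle lengths are 4, 2, 1, 1.
A cycle is odd iff its length is even; σ has 2 even-length cycles, so sgn(σ) = (−1)^2 and σ is even.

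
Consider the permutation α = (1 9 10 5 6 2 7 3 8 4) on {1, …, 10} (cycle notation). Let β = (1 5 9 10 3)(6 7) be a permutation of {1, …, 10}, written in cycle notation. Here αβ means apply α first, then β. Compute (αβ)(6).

α(6) = 2, then β(2) = 2; composing gives (αβ)(6) = 2.

2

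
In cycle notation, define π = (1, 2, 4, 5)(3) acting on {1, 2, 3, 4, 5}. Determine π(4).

In the cycle (1, 2, 4, 5), 4 is followed by 5, so π(4) = 5.

5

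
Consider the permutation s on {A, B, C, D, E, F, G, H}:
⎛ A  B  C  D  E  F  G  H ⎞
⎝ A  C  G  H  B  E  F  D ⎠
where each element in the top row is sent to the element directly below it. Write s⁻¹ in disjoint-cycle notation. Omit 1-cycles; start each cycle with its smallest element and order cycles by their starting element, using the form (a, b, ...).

(B, E, F, G, C)(D, H)

First write s in disjoint cycles: (B, C, G, F, E)(D, H).
Reversing each cycle (and rotating so the smallest element leads) gives s⁻¹ = (B, E, F, G, C)(D, H).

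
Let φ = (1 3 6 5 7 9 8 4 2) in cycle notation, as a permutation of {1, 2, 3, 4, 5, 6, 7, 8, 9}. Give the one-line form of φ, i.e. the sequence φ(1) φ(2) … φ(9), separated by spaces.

Reading each image from the cycles: 1→3, 2→1, 3→6, 4→2, 5→7, 6→5, 7→9, 8→4, 9→8.
Listing these in domain order gives 3 1 6 2 7 5 9 4 8.

3 1 6 2 7 5 9 4 8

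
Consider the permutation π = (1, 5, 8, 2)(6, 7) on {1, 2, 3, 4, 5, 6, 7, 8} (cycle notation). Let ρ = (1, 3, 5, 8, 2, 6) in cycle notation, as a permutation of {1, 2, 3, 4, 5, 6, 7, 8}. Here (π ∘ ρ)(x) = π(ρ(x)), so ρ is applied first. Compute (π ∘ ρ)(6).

(π ∘ ρ)(6) = π(ρ(6)). ρ(6) = 1, then π(1) = 5. So (π ∘ ρ)(6) = 5.

5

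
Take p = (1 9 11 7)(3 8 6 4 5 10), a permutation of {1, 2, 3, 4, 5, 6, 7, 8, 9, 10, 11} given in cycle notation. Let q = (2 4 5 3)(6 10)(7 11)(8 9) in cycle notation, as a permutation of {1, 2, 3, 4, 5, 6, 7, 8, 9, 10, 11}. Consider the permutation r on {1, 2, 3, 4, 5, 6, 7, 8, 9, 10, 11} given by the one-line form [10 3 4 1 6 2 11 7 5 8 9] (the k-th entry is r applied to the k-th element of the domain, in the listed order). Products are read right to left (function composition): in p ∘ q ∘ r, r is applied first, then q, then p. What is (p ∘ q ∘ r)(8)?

(p ∘ q ∘ r)(8) = p(q(r(8))). r(8) = 7, then q(7) = 11, then p(11) = 7, so the result is 7.

7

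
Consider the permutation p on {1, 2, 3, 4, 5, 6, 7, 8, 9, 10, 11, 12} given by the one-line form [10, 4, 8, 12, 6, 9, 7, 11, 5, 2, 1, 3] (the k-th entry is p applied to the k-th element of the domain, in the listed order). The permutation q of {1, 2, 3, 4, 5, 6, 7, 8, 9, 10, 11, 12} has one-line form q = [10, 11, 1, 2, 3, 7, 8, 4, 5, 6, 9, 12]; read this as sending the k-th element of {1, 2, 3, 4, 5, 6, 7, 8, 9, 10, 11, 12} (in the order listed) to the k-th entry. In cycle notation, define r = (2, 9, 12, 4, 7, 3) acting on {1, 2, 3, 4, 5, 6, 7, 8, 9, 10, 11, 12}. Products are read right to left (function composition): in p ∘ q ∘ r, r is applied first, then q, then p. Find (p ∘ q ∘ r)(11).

Chase 11: r(11) = 11; q(11) = 9; p(9) = 5. Hence (p ∘ q ∘ r)(11) = 5.

5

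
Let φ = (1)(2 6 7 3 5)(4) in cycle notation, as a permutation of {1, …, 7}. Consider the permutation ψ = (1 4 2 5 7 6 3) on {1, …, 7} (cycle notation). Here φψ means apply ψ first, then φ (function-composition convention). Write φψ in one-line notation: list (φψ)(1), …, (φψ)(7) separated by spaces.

4 2 1 6 3 5 7

(φψ)(x) = φ(ψ(x)). Computing each image: φ(ψ(1)) = φ(4) = 4, φ(ψ(2)) = φ(5) = 2, φ(ψ(3)) = φ(1) = 1, φ(ψ(4)) = φ(2) = 6, φ(ψ(5)) = φ(7) = 3, φ(ψ(6)) = φ(3) = 5, φ(ψ(7)) = φ(6) = 7.
Hence φψ = [4 2 1 6 3 5 7].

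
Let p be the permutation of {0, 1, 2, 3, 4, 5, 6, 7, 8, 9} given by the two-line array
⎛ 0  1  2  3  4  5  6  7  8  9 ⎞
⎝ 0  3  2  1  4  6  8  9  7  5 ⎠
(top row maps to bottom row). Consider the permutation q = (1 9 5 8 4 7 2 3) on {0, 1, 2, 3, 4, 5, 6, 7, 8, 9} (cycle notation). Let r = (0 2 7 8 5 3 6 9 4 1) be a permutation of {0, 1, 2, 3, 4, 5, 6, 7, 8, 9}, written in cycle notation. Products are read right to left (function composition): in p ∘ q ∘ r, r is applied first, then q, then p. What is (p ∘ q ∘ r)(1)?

0

Chase 1: r(1) = 0; q(0) = 0; p(0) = 0. Hence (p ∘ q ∘ r)(1) = 0.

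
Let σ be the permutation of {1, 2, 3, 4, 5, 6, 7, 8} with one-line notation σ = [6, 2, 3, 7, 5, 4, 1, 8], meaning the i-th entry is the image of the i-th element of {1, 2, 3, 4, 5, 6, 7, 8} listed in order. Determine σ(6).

4

6 is element number 6 of the domain, and entry number 6 of the one-line form is 4, so σ(6) = 4.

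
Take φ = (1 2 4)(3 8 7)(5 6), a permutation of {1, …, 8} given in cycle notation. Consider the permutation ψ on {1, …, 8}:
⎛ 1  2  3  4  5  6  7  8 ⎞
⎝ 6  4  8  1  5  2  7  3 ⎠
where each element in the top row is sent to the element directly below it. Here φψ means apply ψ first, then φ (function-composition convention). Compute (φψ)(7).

3

ψ(7) = 7, then φ(7) = 3; composing gives (φψ)(7) = 3.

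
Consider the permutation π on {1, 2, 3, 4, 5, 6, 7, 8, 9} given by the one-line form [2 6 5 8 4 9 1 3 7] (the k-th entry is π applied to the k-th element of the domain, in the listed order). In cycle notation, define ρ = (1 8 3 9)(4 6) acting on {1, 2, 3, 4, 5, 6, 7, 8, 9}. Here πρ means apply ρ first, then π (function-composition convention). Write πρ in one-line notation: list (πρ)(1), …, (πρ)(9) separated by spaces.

3 6 7 9 4 8 1 5 2

For each element, apply ρ then π: 1 → 8 → 3; 2 → 2 → 6; 3 → 9 → 7; 4 → 6 → 9; 5 → 5 → 4; 6 → 4 → 8; 7 → 7 → 1; 8 → 3 → 5; 9 → 1 → 2.
Collecting the images, πρ = [3 6 7 9 4 8 1 5 2].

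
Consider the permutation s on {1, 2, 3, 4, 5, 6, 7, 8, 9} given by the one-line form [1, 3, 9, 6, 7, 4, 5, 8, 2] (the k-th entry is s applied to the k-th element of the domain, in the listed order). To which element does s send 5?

5 is element number 5 of the domain, and entry number 5 of the one-line form is 7, so s(5) = 7.

7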